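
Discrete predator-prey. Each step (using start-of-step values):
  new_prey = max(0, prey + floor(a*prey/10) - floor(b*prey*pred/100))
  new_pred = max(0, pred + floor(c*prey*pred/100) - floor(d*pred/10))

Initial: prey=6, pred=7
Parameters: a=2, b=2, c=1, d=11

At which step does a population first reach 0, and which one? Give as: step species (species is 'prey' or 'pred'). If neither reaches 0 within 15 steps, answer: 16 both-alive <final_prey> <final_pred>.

Step 1: prey: 6+1-0=7; pred: 7+0-7=0
First extinction: pred at step 1

Answer: 1 pred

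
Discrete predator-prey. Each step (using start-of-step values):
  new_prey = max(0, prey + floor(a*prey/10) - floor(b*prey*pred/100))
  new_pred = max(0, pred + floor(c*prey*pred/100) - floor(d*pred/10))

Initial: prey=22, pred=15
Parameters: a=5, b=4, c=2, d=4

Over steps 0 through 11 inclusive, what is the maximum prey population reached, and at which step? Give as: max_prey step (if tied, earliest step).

Step 1: prey: 22+11-13=20; pred: 15+6-6=15
Step 2: prey: 20+10-12=18; pred: 15+6-6=15
Step 3: prey: 18+9-10=17; pred: 15+5-6=14
Step 4: prey: 17+8-9=16; pred: 14+4-5=13
Step 5: prey: 16+8-8=16; pred: 13+4-5=12
Step 6: prey: 16+8-7=17; pred: 12+3-4=11
Step 7: prey: 17+8-7=18; pred: 11+3-4=10
Step 8: prey: 18+9-7=20; pred: 10+3-4=9
Step 9: prey: 20+10-7=23; pred: 9+3-3=9
Step 10: prey: 23+11-8=26; pred: 9+4-3=10
Step 11: prey: 26+13-10=29; pred: 10+5-4=11
Max prey = 29 at step 11

Answer: 29 11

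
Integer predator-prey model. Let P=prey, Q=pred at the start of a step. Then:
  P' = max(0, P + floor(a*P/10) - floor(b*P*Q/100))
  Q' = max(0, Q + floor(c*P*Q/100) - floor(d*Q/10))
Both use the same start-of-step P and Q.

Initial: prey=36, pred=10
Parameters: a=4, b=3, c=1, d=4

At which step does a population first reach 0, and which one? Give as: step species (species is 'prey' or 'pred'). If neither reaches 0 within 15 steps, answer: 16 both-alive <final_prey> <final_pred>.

Step 1: prey: 36+14-10=40; pred: 10+3-4=9
Step 2: prey: 40+16-10=46; pred: 9+3-3=9
Step 3: prey: 46+18-12=52; pred: 9+4-3=10
Step 4: prey: 52+20-15=57; pred: 10+5-4=11
Step 5: prey: 57+22-18=61; pred: 11+6-4=13
Step 6: prey: 61+24-23=62; pred: 13+7-5=15
Step 7: prey: 62+24-27=59; pred: 15+9-6=18
Step 8: prey: 59+23-31=51; pred: 18+10-7=21
Step 9: prey: 51+20-32=39; pred: 21+10-8=23
Step 10: prey: 39+15-26=28; pred: 23+8-9=22
Step 11: prey: 28+11-18=21; pred: 22+6-8=20
Step 12: prey: 21+8-12=17; pred: 20+4-8=16
Step 13: prey: 17+6-8=15; pred: 16+2-6=12
Step 14: prey: 15+6-5=16; pred: 12+1-4=9
Step 15: prey: 16+6-4=18; pred: 9+1-3=7
No extinction within 15 steps

Answer: 16 both-alive 18 7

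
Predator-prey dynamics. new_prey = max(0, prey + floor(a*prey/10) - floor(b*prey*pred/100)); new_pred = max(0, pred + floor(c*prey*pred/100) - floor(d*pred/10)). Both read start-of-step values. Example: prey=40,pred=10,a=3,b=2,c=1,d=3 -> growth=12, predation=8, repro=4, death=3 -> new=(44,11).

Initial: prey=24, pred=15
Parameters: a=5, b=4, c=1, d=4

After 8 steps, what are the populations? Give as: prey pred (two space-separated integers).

Answer: 62 9

Derivation:
Step 1: prey: 24+12-14=22; pred: 15+3-6=12
Step 2: prey: 22+11-10=23; pred: 12+2-4=10
Step 3: prey: 23+11-9=25; pred: 10+2-4=8
Step 4: prey: 25+12-8=29; pred: 8+2-3=7
Step 5: prey: 29+14-8=35; pred: 7+2-2=7
Step 6: prey: 35+17-9=43; pred: 7+2-2=7
Step 7: prey: 43+21-12=52; pred: 7+3-2=8
Step 8: prey: 52+26-16=62; pred: 8+4-3=9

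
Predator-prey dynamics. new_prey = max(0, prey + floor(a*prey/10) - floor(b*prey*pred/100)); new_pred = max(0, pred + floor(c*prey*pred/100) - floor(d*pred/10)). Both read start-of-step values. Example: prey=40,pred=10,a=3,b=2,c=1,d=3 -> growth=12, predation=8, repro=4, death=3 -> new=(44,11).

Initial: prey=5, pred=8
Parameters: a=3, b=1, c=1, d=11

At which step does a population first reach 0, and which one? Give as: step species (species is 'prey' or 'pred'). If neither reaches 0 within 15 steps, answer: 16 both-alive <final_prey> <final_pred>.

Answer: 1 pred

Derivation:
Step 1: prey: 5+1-0=6; pred: 8+0-8=0
First extinction: pred at step 1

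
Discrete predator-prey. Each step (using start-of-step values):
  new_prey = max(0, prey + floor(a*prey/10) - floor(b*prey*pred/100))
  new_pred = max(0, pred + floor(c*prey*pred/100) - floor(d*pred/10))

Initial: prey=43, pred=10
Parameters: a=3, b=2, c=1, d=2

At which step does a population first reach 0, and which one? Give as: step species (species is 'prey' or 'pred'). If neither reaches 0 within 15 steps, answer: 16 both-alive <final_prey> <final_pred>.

Step 1: prey: 43+12-8=47; pred: 10+4-2=12
Step 2: prey: 47+14-11=50; pred: 12+5-2=15
Step 3: prey: 50+15-15=50; pred: 15+7-3=19
Step 4: prey: 50+15-19=46; pred: 19+9-3=25
Step 5: prey: 46+13-23=36; pred: 25+11-5=31
Step 6: prey: 36+10-22=24; pred: 31+11-6=36
Step 7: prey: 24+7-17=14; pred: 36+8-7=37
Step 8: prey: 14+4-10=8; pred: 37+5-7=35
Step 9: prey: 8+2-5=5; pred: 35+2-7=30
Step 10: prey: 5+1-3=3; pred: 30+1-6=25
Step 11: prey: 3+0-1=2; pred: 25+0-5=20
Step 12: prey: 2+0-0=2; pred: 20+0-4=16
Step 13: prey: 2+0-0=2; pred: 16+0-3=13
Step 14: prey: 2+0-0=2; pred: 13+0-2=11
Step 15: prey: 2+0-0=2; pred: 11+0-2=9
No extinction within 15 steps

Answer: 16 both-alive 2 9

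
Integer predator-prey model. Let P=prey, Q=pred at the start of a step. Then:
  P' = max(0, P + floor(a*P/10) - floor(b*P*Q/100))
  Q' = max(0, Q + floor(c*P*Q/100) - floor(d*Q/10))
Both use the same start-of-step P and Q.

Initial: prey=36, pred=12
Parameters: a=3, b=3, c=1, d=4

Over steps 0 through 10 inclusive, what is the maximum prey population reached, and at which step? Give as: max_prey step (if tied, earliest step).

Answer: 42 10

Derivation:
Step 1: prey: 36+10-12=34; pred: 12+4-4=12
Step 2: prey: 34+10-12=32; pred: 12+4-4=12
Step 3: prey: 32+9-11=30; pred: 12+3-4=11
Step 4: prey: 30+9-9=30; pred: 11+3-4=10
Step 5: prey: 30+9-9=30; pred: 10+3-4=9
Step 6: prey: 30+9-8=31; pred: 9+2-3=8
Step 7: prey: 31+9-7=33; pred: 8+2-3=7
Step 8: prey: 33+9-6=36; pred: 7+2-2=7
Step 9: prey: 36+10-7=39; pred: 7+2-2=7
Step 10: prey: 39+11-8=42; pred: 7+2-2=7
Max prey = 42 at step 10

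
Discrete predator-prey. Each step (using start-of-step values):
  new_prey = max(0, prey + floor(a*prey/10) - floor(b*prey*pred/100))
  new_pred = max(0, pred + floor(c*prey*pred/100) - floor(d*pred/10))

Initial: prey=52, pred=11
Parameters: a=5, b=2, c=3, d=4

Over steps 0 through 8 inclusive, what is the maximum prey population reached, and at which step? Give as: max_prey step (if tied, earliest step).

Answer: 68 2

Derivation:
Step 1: prey: 52+26-11=67; pred: 11+17-4=24
Step 2: prey: 67+33-32=68; pred: 24+48-9=63
Step 3: prey: 68+34-85=17; pred: 63+128-25=166
Step 4: prey: 17+8-56=0; pred: 166+84-66=184
Step 5: prey: 0+0-0=0; pred: 184+0-73=111
Step 6: prey: 0+0-0=0; pred: 111+0-44=67
Step 7: prey: 0+0-0=0; pred: 67+0-26=41
Step 8: prey: 0+0-0=0; pred: 41+0-16=25
Max prey = 68 at step 2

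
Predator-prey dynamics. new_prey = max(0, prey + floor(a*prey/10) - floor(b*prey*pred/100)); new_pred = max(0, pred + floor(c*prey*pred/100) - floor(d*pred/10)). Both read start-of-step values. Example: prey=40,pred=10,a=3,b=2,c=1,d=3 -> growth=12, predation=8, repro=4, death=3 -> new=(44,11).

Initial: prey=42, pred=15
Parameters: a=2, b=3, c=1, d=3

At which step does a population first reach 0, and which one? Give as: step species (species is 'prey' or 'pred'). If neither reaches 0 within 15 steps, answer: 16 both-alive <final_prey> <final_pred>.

Step 1: prey: 42+8-18=32; pred: 15+6-4=17
Step 2: prey: 32+6-16=22; pred: 17+5-5=17
Step 3: prey: 22+4-11=15; pred: 17+3-5=15
Step 4: prey: 15+3-6=12; pred: 15+2-4=13
Step 5: prey: 12+2-4=10; pred: 13+1-3=11
Step 6: prey: 10+2-3=9; pred: 11+1-3=9
Step 7: prey: 9+1-2=8; pred: 9+0-2=7
Step 8: prey: 8+1-1=8; pred: 7+0-2=5
Step 9: prey: 8+1-1=8; pred: 5+0-1=4
Step 10: prey: 8+1-0=9; pred: 4+0-1=3
Step 11: prey: 9+1-0=10; pred: 3+0-0=3
Step 12: prey: 10+2-0=12; pred: 3+0-0=3
Step 13: prey: 12+2-1=13; pred: 3+0-0=3
Step 14: prey: 13+2-1=14; pred: 3+0-0=3
Step 15: prey: 14+2-1=15; pred: 3+0-0=3
No extinction within 15 steps

Answer: 16 both-alive 15 3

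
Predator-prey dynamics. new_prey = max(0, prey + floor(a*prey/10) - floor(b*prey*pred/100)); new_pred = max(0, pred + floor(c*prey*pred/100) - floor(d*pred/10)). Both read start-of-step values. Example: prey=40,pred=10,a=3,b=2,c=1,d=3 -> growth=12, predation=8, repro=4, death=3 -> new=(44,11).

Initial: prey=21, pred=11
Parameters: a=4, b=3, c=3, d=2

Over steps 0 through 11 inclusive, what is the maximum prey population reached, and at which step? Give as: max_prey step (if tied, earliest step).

Step 1: prey: 21+8-6=23; pred: 11+6-2=15
Step 2: prey: 23+9-10=22; pred: 15+10-3=22
Step 3: prey: 22+8-14=16; pred: 22+14-4=32
Step 4: prey: 16+6-15=7; pred: 32+15-6=41
Step 5: prey: 7+2-8=1; pred: 41+8-8=41
Step 6: prey: 1+0-1=0; pred: 41+1-8=34
Step 7: prey: 0+0-0=0; pred: 34+0-6=28
Step 8: prey: 0+0-0=0; pred: 28+0-5=23
Step 9: prey: 0+0-0=0; pred: 23+0-4=19
Step 10: prey: 0+0-0=0; pred: 19+0-3=16
Step 11: prey: 0+0-0=0; pred: 16+0-3=13
Max prey = 23 at step 1

Answer: 23 1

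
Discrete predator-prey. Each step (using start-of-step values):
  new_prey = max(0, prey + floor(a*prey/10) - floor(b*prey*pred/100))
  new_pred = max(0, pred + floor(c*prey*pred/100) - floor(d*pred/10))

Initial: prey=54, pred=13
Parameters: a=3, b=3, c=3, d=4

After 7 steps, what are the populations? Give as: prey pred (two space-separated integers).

Answer: 0 11

Derivation:
Step 1: prey: 54+16-21=49; pred: 13+21-5=29
Step 2: prey: 49+14-42=21; pred: 29+42-11=60
Step 3: prey: 21+6-37=0; pred: 60+37-24=73
Step 4: prey: 0+0-0=0; pred: 73+0-29=44
Step 5: prey: 0+0-0=0; pred: 44+0-17=27
Step 6: prey: 0+0-0=0; pred: 27+0-10=17
Step 7: prey: 0+0-0=0; pred: 17+0-6=11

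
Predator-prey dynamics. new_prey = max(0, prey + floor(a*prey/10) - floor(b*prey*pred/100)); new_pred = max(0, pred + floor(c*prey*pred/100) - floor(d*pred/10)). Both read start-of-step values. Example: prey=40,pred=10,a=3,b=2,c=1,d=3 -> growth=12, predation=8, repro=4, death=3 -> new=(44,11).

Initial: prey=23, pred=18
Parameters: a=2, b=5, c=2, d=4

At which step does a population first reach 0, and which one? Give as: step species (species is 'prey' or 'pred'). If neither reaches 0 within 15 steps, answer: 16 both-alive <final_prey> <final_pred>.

Answer: 16 both-alive 1 2

Derivation:
Step 1: prey: 23+4-20=7; pred: 18+8-7=19
Step 2: prey: 7+1-6=2; pred: 19+2-7=14
Step 3: prey: 2+0-1=1; pred: 14+0-5=9
Step 4: prey: 1+0-0=1; pred: 9+0-3=6
Step 5: prey: 1+0-0=1; pred: 6+0-2=4
Step 6: prey: 1+0-0=1; pred: 4+0-1=3
Step 7: prey: 1+0-0=1; pred: 3+0-1=2
Step 8: prey: 1+0-0=1; pred: 2+0-0=2
Steps 9-15: state stable at prey=1, pred=2 (no change)
No extinction within 15 steps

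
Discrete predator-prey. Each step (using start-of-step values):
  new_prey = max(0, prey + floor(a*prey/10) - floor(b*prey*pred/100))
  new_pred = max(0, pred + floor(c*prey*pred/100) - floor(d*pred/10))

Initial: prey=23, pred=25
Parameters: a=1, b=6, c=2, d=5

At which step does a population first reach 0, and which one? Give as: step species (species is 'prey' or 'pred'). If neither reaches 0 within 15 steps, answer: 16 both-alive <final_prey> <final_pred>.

Answer: 1 prey

Derivation:
Step 1: prey: 23+2-34=0; pred: 25+11-12=24
First extinction: prey at step 1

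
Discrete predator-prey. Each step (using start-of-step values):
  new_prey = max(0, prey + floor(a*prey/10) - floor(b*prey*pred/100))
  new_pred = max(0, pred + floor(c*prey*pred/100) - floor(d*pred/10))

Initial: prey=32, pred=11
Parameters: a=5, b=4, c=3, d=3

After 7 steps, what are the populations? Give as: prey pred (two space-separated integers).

Step 1: prey: 32+16-14=34; pred: 11+10-3=18
Step 2: prey: 34+17-24=27; pred: 18+18-5=31
Step 3: prey: 27+13-33=7; pred: 31+25-9=47
Step 4: prey: 7+3-13=0; pred: 47+9-14=42
Step 5: prey: 0+0-0=0; pred: 42+0-12=30
Step 6: prey: 0+0-0=0; pred: 30+0-9=21
Step 7: prey: 0+0-0=0; pred: 21+0-6=15

Answer: 0 15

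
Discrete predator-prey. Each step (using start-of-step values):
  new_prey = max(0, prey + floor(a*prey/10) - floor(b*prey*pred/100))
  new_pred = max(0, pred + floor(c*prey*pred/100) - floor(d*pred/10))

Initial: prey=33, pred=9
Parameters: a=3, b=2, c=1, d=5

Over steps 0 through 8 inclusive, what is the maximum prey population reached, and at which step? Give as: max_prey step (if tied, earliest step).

Step 1: prey: 33+9-5=37; pred: 9+2-4=7
Step 2: prey: 37+11-5=43; pred: 7+2-3=6
Step 3: prey: 43+12-5=50; pred: 6+2-3=5
Step 4: prey: 50+15-5=60; pred: 5+2-2=5
Step 5: prey: 60+18-6=72; pred: 5+3-2=6
Step 6: prey: 72+21-8=85; pred: 6+4-3=7
Step 7: prey: 85+25-11=99; pred: 7+5-3=9
Step 8: prey: 99+29-17=111; pred: 9+8-4=13
Max prey = 111 at step 8

Answer: 111 8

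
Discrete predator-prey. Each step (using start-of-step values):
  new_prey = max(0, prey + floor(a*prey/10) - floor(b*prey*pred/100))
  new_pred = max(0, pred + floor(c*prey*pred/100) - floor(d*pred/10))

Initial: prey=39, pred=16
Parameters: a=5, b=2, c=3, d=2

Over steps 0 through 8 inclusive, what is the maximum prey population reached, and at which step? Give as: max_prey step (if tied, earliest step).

Answer: 46 1

Derivation:
Step 1: prey: 39+19-12=46; pred: 16+18-3=31
Step 2: prey: 46+23-28=41; pred: 31+42-6=67
Step 3: prey: 41+20-54=7; pred: 67+82-13=136
Step 4: prey: 7+3-19=0; pred: 136+28-27=137
Step 5: prey: 0+0-0=0; pred: 137+0-27=110
Step 6: prey: 0+0-0=0; pred: 110+0-22=88
Step 7: prey: 0+0-0=0; pred: 88+0-17=71
Step 8: prey: 0+0-0=0; pred: 71+0-14=57
Max prey = 46 at step 1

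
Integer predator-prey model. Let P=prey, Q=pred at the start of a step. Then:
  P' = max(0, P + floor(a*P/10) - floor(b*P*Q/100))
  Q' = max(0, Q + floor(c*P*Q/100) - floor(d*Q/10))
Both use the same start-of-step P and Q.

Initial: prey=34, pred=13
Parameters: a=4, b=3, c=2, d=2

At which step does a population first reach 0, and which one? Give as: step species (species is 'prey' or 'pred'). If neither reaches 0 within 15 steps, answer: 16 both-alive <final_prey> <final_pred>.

Step 1: prey: 34+13-13=34; pred: 13+8-2=19
Step 2: prey: 34+13-19=28; pred: 19+12-3=28
Step 3: prey: 28+11-23=16; pred: 28+15-5=38
Step 4: prey: 16+6-18=4; pred: 38+12-7=43
Step 5: prey: 4+1-5=0; pred: 43+3-8=38
First extinction: prey at step 5

Answer: 5 prey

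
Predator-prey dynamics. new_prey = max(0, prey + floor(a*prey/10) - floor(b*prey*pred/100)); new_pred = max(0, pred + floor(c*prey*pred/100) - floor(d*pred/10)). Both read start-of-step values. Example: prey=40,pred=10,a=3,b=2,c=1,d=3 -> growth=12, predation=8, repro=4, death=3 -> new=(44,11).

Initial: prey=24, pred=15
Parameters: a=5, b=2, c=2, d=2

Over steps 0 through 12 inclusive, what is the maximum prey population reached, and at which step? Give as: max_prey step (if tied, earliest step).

Step 1: prey: 24+12-7=29; pred: 15+7-3=19
Step 2: prey: 29+14-11=32; pred: 19+11-3=27
Step 3: prey: 32+16-17=31; pred: 27+17-5=39
Step 4: prey: 31+15-24=22; pred: 39+24-7=56
Step 5: prey: 22+11-24=9; pred: 56+24-11=69
Step 6: prey: 9+4-12=1; pred: 69+12-13=68
Step 7: prey: 1+0-1=0; pred: 68+1-13=56
Step 8: prey: 0+0-0=0; pred: 56+0-11=45
Step 9: prey: 0+0-0=0; pred: 45+0-9=36
Step 10: prey: 0+0-0=0; pred: 36+0-7=29
Step 11: prey: 0+0-0=0; pred: 29+0-5=24
Step 12: prey: 0+0-0=0; pred: 24+0-4=20
Max prey = 32 at step 2

Answer: 32 2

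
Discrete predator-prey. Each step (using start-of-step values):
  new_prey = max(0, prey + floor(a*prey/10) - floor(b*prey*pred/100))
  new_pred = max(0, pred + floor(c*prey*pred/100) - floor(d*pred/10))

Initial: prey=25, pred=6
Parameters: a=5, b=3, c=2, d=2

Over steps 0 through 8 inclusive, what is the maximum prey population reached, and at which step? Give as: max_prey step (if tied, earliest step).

Answer: 48 3

Derivation:
Step 1: prey: 25+12-4=33; pred: 6+3-1=8
Step 2: prey: 33+16-7=42; pred: 8+5-1=12
Step 3: prey: 42+21-15=48; pred: 12+10-2=20
Step 4: prey: 48+24-28=44; pred: 20+19-4=35
Step 5: prey: 44+22-46=20; pred: 35+30-7=58
Step 6: prey: 20+10-34=0; pred: 58+23-11=70
Step 7: prey: 0+0-0=0; pred: 70+0-14=56
Step 8: prey: 0+0-0=0; pred: 56+0-11=45
Max prey = 48 at step 3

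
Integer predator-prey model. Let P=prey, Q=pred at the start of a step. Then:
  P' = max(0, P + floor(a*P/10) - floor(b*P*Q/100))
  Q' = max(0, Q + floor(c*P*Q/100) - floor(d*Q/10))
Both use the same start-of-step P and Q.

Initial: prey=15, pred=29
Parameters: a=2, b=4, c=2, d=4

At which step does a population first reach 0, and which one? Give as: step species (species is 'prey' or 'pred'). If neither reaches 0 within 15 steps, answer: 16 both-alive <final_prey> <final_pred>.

Answer: 2 prey

Derivation:
Step 1: prey: 15+3-17=1; pred: 29+8-11=26
Step 2: prey: 1+0-1=0; pred: 26+0-10=16
First extinction: prey at step 2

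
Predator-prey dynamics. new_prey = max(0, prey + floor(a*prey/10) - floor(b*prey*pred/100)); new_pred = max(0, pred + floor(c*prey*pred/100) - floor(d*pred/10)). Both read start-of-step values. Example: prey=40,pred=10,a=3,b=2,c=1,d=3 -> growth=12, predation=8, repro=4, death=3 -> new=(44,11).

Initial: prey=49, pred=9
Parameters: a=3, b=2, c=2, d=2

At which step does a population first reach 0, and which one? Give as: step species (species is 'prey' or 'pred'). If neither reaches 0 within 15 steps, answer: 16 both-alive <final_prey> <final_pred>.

Answer: 5 prey

Derivation:
Step 1: prey: 49+14-8=55; pred: 9+8-1=16
Step 2: prey: 55+16-17=54; pred: 16+17-3=30
Step 3: prey: 54+16-32=38; pred: 30+32-6=56
Step 4: prey: 38+11-42=7; pred: 56+42-11=87
Step 5: prey: 7+2-12=0; pred: 87+12-17=82
First extinction: prey at step 5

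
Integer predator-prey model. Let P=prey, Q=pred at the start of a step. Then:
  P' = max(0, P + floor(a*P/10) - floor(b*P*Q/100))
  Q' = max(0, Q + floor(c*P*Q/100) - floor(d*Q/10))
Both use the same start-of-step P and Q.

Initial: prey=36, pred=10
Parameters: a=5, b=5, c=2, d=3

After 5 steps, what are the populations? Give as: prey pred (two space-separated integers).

Step 1: prey: 36+18-18=36; pred: 10+7-3=14
Step 2: prey: 36+18-25=29; pred: 14+10-4=20
Step 3: prey: 29+14-29=14; pred: 20+11-6=25
Step 4: prey: 14+7-17=4; pred: 25+7-7=25
Step 5: prey: 4+2-5=1; pred: 25+2-7=20

Answer: 1 20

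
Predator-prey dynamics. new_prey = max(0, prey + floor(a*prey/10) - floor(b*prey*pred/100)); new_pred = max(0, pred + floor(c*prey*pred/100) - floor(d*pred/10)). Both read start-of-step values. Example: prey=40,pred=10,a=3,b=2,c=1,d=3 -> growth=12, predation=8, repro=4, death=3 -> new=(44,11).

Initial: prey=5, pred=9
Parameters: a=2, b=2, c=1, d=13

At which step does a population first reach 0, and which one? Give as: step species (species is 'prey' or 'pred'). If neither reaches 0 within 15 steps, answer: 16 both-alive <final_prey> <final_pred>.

Step 1: prey: 5+1-0=6; pred: 9+0-11=0
First extinction: pred at step 1

Answer: 1 pred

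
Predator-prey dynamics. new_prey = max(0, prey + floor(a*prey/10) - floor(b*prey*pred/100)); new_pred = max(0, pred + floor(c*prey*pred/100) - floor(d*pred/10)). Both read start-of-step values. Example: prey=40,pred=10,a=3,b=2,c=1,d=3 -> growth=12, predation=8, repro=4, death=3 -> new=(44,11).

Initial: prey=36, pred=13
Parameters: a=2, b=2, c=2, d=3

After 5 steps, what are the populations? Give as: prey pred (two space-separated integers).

Answer: 5 33

Derivation:
Step 1: prey: 36+7-9=34; pred: 13+9-3=19
Step 2: prey: 34+6-12=28; pred: 19+12-5=26
Step 3: prey: 28+5-14=19; pred: 26+14-7=33
Step 4: prey: 19+3-12=10; pred: 33+12-9=36
Step 5: prey: 10+2-7=5; pred: 36+7-10=33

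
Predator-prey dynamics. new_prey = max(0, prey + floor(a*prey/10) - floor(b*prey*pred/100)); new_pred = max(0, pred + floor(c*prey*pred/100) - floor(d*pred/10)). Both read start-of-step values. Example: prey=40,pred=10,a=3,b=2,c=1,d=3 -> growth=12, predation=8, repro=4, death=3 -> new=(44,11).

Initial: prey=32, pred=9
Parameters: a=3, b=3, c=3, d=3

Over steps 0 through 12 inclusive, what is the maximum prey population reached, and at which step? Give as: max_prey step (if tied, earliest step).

Step 1: prey: 32+9-8=33; pred: 9+8-2=15
Step 2: prey: 33+9-14=28; pred: 15+14-4=25
Step 3: prey: 28+8-21=15; pred: 25+21-7=39
Step 4: prey: 15+4-17=2; pred: 39+17-11=45
Step 5: prey: 2+0-2=0; pred: 45+2-13=34
Step 6: prey: 0+0-0=0; pred: 34+0-10=24
Step 7: prey: 0+0-0=0; pred: 24+0-7=17
Step 8: prey: 0+0-0=0; pred: 17+0-5=12
Step 9: prey: 0+0-0=0; pred: 12+0-3=9
Step 10: prey: 0+0-0=0; pred: 9+0-2=7
Step 11: prey: 0+0-0=0; pred: 7+0-2=5
Step 12: prey: 0+0-0=0; pred: 5+0-1=4
Max prey = 33 at step 1

Answer: 33 1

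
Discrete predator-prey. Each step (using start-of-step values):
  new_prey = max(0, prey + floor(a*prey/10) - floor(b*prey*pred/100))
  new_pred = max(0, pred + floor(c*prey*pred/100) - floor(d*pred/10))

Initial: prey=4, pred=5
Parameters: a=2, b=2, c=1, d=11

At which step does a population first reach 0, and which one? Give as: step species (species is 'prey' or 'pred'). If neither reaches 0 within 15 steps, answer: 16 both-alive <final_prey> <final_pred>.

Answer: 1 pred

Derivation:
Step 1: prey: 4+0-0=4; pred: 5+0-5=0
First extinction: pred at step 1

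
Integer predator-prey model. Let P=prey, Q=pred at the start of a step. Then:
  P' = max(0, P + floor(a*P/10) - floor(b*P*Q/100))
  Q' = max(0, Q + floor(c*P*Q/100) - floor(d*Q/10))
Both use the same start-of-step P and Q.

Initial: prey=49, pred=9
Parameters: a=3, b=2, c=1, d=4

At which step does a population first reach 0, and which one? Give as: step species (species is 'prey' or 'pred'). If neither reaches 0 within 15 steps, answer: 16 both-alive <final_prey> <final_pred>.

Answer: 16 both-alive 15 5

Derivation:
Step 1: prey: 49+14-8=55; pred: 9+4-3=10
Step 2: prey: 55+16-11=60; pred: 10+5-4=11
Step 3: prey: 60+18-13=65; pred: 11+6-4=13
Step 4: prey: 65+19-16=68; pred: 13+8-5=16
Step 5: prey: 68+20-21=67; pred: 16+10-6=20
Step 6: prey: 67+20-26=61; pred: 20+13-8=25
Step 7: prey: 61+18-30=49; pred: 25+15-10=30
Step 8: prey: 49+14-29=34; pred: 30+14-12=32
Step 9: prey: 34+10-21=23; pred: 32+10-12=30
Step 10: prey: 23+6-13=16; pred: 30+6-12=24
Step 11: prey: 16+4-7=13; pred: 24+3-9=18
Step 12: prey: 13+3-4=12; pred: 18+2-7=13
Step 13: prey: 12+3-3=12; pred: 13+1-5=9
Step 14: prey: 12+3-2=13; pred: 9+1-3=7
Step 15: prey: 13+3-1=15; pred: 7+0-2=5
No extinction within 15 steps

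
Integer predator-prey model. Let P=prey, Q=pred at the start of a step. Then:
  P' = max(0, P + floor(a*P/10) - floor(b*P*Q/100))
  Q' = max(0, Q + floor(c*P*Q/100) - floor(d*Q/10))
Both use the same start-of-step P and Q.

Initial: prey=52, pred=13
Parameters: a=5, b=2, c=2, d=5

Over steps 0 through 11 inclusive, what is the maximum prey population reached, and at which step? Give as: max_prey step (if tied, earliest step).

Answer: 71 2

Derivation:
Step 1: prey: 52+26-13=65; pred: 13+13-6=20
Step 2: prey: 65+32-26=71; pred: 20+26-10=36
Step 3: prey: 71+35-51=55; pred: 36+51-18=69
Step 4: prey: 55+27-75=7; pred: 69+75-34=110
Step 5: prey: 7+3-15=0; pred: 110+15-55=70
Step 6: prey: 0+0-0=0; pred: 70+0-35=35
Step 7: prey: 0+0-0=0; pred: 35+0-17=18
Step 8: prey: 0+0-0=0; pred: 18+0-9=9
Step 9: prey: 0+0-0=0; pred: 9+0-4=5
Step 10: prey: 0+0-0=0; pred: 5+0-2=3
Step 11: prey: 0+0-0=0; pred: 3+0-1=2
Max prey = 71 at step 2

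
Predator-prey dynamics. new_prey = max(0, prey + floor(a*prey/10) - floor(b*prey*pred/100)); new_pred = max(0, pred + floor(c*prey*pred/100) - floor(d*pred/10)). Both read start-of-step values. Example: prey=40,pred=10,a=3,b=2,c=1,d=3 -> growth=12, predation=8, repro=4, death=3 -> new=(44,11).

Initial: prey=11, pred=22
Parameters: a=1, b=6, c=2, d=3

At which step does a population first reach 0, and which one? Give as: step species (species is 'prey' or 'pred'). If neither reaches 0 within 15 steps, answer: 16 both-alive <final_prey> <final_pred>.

Step 1: prey: 11+1-14=0; pred: 22+4-6=20
First extinction: prey at step 1

Answer: 1 prey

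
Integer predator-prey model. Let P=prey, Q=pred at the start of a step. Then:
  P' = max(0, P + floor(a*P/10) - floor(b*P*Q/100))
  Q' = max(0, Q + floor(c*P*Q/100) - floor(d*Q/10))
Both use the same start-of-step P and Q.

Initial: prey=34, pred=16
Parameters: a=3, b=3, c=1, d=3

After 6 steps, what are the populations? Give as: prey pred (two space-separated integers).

Answer: 14 9

Derivation:
Step 1: prey: 34+10-16=28; pred: 16+5-4=17
Step 2: prey: 28+8-14=22; pred: 17+4-5=16
Step 3: prey: 22+6-10=18; pred: 16+3-4=15
Step 4: prey: 18+5-8=15; pred: 15+2-4=13
Step 5: prey: 15+4-5=14; pred: 13+1-3=11
Step 6: prey: 14+4-4=14; pred: 11+1-3=9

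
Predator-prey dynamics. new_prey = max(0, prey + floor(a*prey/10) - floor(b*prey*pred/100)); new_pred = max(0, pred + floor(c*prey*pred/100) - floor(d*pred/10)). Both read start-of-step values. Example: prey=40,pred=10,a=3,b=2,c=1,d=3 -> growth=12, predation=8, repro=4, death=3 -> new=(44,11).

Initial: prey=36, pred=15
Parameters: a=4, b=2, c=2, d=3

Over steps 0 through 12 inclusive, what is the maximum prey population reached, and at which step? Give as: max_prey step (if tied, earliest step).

Answer: 40 1

Derivation:
Step 1: prey: 36+14-10=40; pred: 15+10-4=21
Step 2: prey: 40+16-16=40; pred: 21+16-6=31
Step 3: prey: 40+16-24=32; pred: 31+24-9=46
Step 4: prey: 32+12-29=15; pred: 46+29-13=62
Step 5: prey: 15+6-18=3; pred: 62+18-18=62
Step 6: prey: 3+1-3=1; pred: 62+3-18=47
Step 7: prey: 1+0-0=1; pred: 47+0-14=33
Step 8: prey: 1+0-0=1; pred: 33+0-9=24
Step 9: prey: 1+0-0=1; pred: 24+0-7=17
Step 10: prey: 1+0-0=1; pred: 17+0-5=12
Step 11: prey: 1+0-0=1; pred: 12+0-3=9
Step 12: prey: 1+0-0=1; pred: 9+0-2=7
Max prey = 40 at step 1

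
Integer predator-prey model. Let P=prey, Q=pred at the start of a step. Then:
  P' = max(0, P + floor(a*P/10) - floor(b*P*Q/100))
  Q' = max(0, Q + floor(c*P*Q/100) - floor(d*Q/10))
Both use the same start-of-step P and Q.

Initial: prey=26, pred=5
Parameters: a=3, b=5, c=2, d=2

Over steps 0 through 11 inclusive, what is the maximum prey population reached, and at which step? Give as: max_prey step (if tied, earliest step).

Step 1: prey: 26+7-6=27; pred: 5+2-1=6
Step 2: prey: 27+8-8=27; pred: 6+3-1=8
Step 3: prey: 27+8-10=25; pred: 8+4-1=11
Step 4: prey: 25+7-13=19; pred: 11+5-2=14
Step 5: prey: 19+5-13=11; pred: 14+5-2=17
Step 6: prey: 11+3-9=5; pred: 17+3-3=17
Step 7: prey: 5+1-4=2; pred: 17+1-3=15
Step 8: prey: 2+0-1=1; pred: 15+0-3=12
Step 9: prey: 1+0-0=1; pred: 12+0-2=10
Step 10: prey: 1+0-0=1; pred: 10+0-2=8
Step 11: prey: 1+0-0=1; pred: 8+0-1=7
Max prey = 27 at step 1

Answer: 27 1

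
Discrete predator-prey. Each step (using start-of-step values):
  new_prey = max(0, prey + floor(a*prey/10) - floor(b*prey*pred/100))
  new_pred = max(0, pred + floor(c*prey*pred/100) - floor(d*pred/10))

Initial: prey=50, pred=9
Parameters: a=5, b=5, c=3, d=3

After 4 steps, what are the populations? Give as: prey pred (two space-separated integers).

Answer: 0 47

Derivation:
Step 1: prey: 50+25-22=53; pred: 9+13-2=20
Step 2: prey: 53+26-53=26; pred: 20+31-6=45
Step 3: prey: 26+13-58=0; pred: 45+35-13=67
Step 4: prey: 0+0-0=0; pred: 67+0-20=47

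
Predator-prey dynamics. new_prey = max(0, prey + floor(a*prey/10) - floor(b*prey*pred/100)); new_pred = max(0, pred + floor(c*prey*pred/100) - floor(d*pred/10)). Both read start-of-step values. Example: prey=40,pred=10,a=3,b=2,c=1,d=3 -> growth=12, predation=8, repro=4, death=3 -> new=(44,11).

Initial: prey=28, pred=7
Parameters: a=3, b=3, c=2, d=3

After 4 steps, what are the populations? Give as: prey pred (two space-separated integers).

Step 1: prey: 28+8-5=31; pred: 7+3-2=8
Step 2: prey: 31+9-7=33; pred: 8+4-2=10
Step 3: prey: 33+9-9=33; pred: 10+6-3=13
Step 4: prey: 33+9-12=30; pred: 13+8-3=18

Answer: 30 18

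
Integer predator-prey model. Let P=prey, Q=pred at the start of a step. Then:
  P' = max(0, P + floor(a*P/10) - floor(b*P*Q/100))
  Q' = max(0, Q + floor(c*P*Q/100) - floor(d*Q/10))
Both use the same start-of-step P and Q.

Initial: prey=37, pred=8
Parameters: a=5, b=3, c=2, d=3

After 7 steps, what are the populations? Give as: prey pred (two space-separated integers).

Step 1: prey: 37+18-8=47; pred: 8+5-2=11
Step 2: prey: 47+23-15=55; pred: 11+10-3=18
Step 3: prey: 55+27-29=53; pred: 18+19-5=32
Step 4: prey: 53+26-50=29; pred: 32+33-9=56
Step 5: prey: 29+14-48=0; pred: 56+32-16=72
Step 6: prey: 0+0-0=0; pred: 72+0-21=51
Step 7: prey: 0+0-0=0; pred: 51+0-15=36

Answer: 0 36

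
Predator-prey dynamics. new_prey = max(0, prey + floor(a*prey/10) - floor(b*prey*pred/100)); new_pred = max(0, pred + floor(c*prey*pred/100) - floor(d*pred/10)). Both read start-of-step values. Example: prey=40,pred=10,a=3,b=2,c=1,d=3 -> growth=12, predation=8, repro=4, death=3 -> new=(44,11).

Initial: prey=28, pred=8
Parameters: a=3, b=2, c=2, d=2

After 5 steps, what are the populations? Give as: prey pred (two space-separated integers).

Answer: 18 47

Derivation:
Step 1: prey: 28+8-4=32; pred: 8+4-1=11
Step 2: prey: 32+9-7=34; pred: 11+7-2=16
Step 3: prey: 34+10-10=34; pred: 16+10-3=23
Step 4: prey: 34+10-15=29; pred: 23+15-4=34
Step 5: prey: 29+8-19=18; pred: 34+19-6=47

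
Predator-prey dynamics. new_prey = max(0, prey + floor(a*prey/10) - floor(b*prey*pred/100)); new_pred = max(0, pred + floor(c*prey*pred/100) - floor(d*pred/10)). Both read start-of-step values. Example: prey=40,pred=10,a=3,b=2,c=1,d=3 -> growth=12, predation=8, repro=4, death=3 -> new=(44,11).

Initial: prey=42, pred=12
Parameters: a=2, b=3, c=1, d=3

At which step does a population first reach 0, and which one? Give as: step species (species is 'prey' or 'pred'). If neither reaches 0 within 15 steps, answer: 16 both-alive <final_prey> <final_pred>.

Step 1: prey: 42+8-15=35; pred: 12+5-3=14
Step 2: prey: 35+7-14=28; pred: 14+4-4=14
Step 3: prey: 28+5-11=22; pred: 14+3-4=13
Step 4: prey: 22+4-8=18; pred: 13+2-3=12
Step 5: prey: 18+3-6=15; pred: 12+2-3=11
Step 6: prey: 15+3-4=14; pred: 11+1-3=9
Step 7: prey: 14+2-3=13; pred: 9+1-2=8
Step 8: prey: 13+2-3=12; pred: 8+1-2=7
Step 9: prey: 12+2-2=12; pred: 7+0-2=5
Step 10: prey: 12+2-1=13; pred: 5+0-1=4
Step 11: prey: 13+2-1=14; pred: 4+0-1=3
Step 12: prey: 14+2-1=15; pred: 3+0-0=3
Step 13: prey: 15+3-1=17; pred: 3+0-0=3
Step 14: prey: 17+3-1=19; pred: 3+0-0=3
Step 15: prey: 19+3-1=21; pred: 3+0-0=3
No extinction within 15 steps

Answer: 16 both-alive 21 3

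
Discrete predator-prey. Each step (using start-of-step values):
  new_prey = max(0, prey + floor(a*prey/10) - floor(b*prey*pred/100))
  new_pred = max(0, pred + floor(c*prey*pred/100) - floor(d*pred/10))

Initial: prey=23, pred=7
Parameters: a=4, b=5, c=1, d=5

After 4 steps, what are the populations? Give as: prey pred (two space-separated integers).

Answer: 40 2

Derivation:
Step 1: prey: 23+9-8=24; pred: 7+1-3=5
Step 2: prey: 24+9-6=27; pred: 5+1-2=4
Step 3: prey: 27+10-5=32; pred: 4+1-2=3
Step 4: prey: 32+12-4=40; pred: 3+0-1=2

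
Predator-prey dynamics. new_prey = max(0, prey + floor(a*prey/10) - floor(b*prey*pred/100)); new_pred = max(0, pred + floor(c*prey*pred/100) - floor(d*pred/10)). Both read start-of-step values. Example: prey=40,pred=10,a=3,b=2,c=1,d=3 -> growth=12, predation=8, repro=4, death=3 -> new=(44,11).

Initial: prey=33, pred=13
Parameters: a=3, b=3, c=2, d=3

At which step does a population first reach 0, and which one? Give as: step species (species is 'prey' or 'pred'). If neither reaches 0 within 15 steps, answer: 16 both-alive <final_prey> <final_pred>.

Answer: 16 both-alive 2 3

Derivation:
Step 1: prey: 33+9-12=30; pred: 13+8-3=18
Step 2: prey: 30+9-16=23; pred: 18+10-5=23
Step 3: prey: 23+6-15=14; pred: 23+10-6=27
Step 4: prey: 14+4-11=7; pred: 27+7-8=26
Step 5: prey: 7+2-5=4; pred: 26+3-7=22
Step 6: prey: 4+1-2=3; pred: 22+1-6=17
Step 7: prey: 3+0-1=2; pred: 17+1-5=13
Step 8: prey: 2+0-0=2; pred: 13+0-3=10
Step 9: prey: 2+0-0=2; pred: 10+0-3=7
Step 10: prey: 2+0-0=2; pred: 7+0-2=5
Step 11: prey: 2+0-0=2; pred: 5+0-1=4
Step 12: prey: 2+0-0=2; pred: 4+0-1=3
Step 13: prey: 2+0-0=2; pred: 3+0-0=3
Steps 14-15: state stable at prey=2, pred=3 (no change)
No extinction within 15 steps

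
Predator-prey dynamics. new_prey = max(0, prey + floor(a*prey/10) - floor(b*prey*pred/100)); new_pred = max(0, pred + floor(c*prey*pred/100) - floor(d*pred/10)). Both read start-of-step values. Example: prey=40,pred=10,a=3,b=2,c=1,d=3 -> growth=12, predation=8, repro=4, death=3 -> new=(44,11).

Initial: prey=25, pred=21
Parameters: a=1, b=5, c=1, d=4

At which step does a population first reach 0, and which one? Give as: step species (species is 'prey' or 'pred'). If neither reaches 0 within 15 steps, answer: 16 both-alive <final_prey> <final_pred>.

Step 1: prey: 25+2-26=1; pred: 21+5-8=18
Step 2: prey: 1+0-0=1; pred: 18+0-7=11
Step 3: prey: 1+0-0=1; pred: 11+0-4=7
Step 4: prey: 1+0-0=1; pred: 7+0-2=5
Step 5: prey: 1+0-0=1; pred: 5+0-2=3
Step 6: prey: 1+0-0=1; pred: 3+0-1=2
Step 7: prey: 1+0-0=1; pred: 2+0-0=2
Steps 8-15: state stable at prey=1, pred=2 (no change)
No extinction within 15 steps

Answer: 16 both-alive 1 2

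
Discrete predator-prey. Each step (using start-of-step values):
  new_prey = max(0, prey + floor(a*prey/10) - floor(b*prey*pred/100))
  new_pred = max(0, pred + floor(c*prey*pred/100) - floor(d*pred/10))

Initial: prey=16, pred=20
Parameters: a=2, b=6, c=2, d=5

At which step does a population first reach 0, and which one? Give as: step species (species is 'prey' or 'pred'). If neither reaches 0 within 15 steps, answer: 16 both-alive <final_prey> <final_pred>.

Answer: 1 prey

Derivation:
Step 1: prey: 16+3-19=0; pred: 20+6-10=16
First extinction: prey at step 1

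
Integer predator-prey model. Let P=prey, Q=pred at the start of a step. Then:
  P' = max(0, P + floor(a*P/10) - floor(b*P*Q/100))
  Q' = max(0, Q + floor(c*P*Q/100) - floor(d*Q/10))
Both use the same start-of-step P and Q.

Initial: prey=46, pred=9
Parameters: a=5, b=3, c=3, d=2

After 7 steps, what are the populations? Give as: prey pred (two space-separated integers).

Answer: 0 48

Derivation:
Step 1: prey: 46+23-12=57; pred: 9+12-1=20
Step 2: prey: 57+28-34=51; pred: 20+34-4=50
Step 3: prey: 51+25-76=0; pred: 50+76-10=116
Step 4: prey: 0+0-0=0; pred: 116+0-23=93
Step 5: prey: 0+0-0=0; pred: 93+0-18=75
Step 6: prey: 0+0-0=0; pred: 75+0-15=60
Step 7: prey: 0+0-0=0; pred: 60+0-12=48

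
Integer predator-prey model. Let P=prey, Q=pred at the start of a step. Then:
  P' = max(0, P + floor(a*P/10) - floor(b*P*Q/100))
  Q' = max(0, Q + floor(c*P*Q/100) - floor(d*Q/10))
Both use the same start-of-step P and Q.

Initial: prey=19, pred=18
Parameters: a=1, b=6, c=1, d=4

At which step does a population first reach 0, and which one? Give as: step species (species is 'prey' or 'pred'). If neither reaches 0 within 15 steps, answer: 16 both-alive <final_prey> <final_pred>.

Step 1: prey: 19+1-20=0; pred: 18+3-7=14
First extinction: prey at step 1

Answer: 1 prey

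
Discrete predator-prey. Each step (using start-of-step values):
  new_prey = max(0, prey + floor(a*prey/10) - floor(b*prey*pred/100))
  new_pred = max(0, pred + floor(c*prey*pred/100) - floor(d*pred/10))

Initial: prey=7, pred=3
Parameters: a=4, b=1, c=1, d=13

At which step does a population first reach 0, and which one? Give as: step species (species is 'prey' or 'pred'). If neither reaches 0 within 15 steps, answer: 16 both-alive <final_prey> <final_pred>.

Answer: 1 pred

Derivation:
Step 1: prey: 7+2-0=9; pred: 3+0-3=0
First extinction: pred at step 1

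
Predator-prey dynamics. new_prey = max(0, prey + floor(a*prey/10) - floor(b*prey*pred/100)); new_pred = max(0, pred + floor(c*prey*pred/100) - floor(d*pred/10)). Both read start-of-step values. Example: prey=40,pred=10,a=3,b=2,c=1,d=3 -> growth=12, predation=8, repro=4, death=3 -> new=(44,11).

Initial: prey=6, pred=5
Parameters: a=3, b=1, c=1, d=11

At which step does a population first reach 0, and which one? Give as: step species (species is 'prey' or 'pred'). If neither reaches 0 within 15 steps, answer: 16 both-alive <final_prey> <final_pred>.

Answer: 1 pred

Derivation:
Step 1: prey: 6+1-0=7; pred: 5+0-5=0
First extinction: pred at step 1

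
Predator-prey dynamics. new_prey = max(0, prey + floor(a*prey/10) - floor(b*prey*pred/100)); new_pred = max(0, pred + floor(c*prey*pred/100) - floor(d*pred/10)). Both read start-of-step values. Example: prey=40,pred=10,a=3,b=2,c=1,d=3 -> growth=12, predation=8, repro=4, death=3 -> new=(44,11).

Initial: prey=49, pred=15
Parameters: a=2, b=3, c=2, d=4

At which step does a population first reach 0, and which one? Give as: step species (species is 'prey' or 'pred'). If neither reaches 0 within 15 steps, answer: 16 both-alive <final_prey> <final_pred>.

Step 1: prey: 49+9-22=36; pred: 15+14-6=23
Step 2: prey: 36+7-24=19; pred: 23+16-9=30
Step 3: prey: 19+3-17=5; pred: 30+11-12=29
Step 4: prey: 5+1-4=2; pred: 29+2-11=20
Step 5: prey: 2+0-1=1; pred: 20+0-8=12
Step 6: prey: 1+0-0=1; pred: 12+0-4=8
Step 7: prey: 1+0-0=1; pred: 8+0-3=5
Step 8: prey: 1+0-0=1; pred: 5+0-2=3
Step 9: prey: 1+0-0=1; pred: 3+0-1=2
Step 10: prey: 1+0-0=1; pred: 2+0-0=2
Steps 11-15: state stable at prey=1, pred=2 (no change)
No extinction within 15 steps

Answer: 16 both-alive 1 2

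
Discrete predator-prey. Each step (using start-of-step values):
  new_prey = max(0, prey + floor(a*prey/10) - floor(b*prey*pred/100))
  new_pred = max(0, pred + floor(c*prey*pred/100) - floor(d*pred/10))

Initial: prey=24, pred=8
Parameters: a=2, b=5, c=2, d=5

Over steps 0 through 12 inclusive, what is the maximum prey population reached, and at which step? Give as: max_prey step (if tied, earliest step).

Answer: 42 12

Derivation:
Step 1: prey: 24+4-9=19; pred: 8+3-4=7
Step 2: prey: 19+3-6=16; pred: 7+2-3=6
Step 3: prey: 16+3-4=15; pred: 6+1-3=4
Step 4: prey: 15+3-3=15; pred: 4+1-2=3
Step 5: prey: 15+3-2=16; pred: 3+0-1=2
Step 6: prey: 16+3-1=18; pred: 2+0-1=1
Step 7: prey: 18+3-0=21; pred: 1+0-0=1
Step 8: prey: 21+4-1=24; pred: 1+0-0=1
Step 9: prey: 24+4-1=27; pred: 1+0-0=1
Step 10: prey: 27+5-1=31; pred: 1+0-0=1
Step 11: prey: 31+6-1=36; pred: 1+0-0=1
Step 12: prey: 36+7-1=42; pred: 1+0-0=1
Max prey = 42 at step 12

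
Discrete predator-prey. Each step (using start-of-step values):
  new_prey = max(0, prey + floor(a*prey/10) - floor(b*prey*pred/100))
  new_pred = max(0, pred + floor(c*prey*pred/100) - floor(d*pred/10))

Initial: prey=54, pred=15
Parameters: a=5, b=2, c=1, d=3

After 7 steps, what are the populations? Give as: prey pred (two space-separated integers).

Answer: 1 47

Derivation:
Step 1: prey: 54+27-16=65; pred: 15+8-4=19
Step 2: prey: 65+32-24=73; pred: 19+12-5=26
Step 3: prey: 73+36-37=72; pred: 26+18-7=37
Step 4: prey: 72+36-53=55; pred: 37+26-11=52
Step 5: prey: 55+27-57=25; pred: 52+28-15=65
Step 6: prey: 25+12-32=5; pred: 65+16-19=62
Step 7: prey: 5+2-6=1; pred: 62+3-18=47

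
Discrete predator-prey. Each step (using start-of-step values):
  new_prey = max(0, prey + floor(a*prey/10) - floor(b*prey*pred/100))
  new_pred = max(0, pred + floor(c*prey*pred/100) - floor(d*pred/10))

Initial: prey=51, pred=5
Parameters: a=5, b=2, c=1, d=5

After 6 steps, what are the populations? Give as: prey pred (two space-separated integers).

Answer: 193 88

Derivation:
Step 1: prey: 51+25-5=71; pred: 5+2-2=5
Step 2: prey: 71+35-7=99; pred: 5+3-2=6
Step 3: prey: 99+49-11=137; pred: 6+5-3=8
Step 4: prey: 137+68-21=184; pred: 8+10-4=14
Step 5: prey: 184+92-51=225; pred: 14+25-7=32
Step 6: prey: 225+112-144=193; pred: 32+72-16=88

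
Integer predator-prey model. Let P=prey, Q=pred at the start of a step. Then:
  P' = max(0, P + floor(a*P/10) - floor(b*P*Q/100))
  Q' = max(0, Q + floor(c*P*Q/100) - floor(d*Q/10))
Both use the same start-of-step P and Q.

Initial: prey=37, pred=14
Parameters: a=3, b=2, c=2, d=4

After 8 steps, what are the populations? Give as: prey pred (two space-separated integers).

Answer: 4 13

Derivation:
Step 1: prey: 37+11-10=38; pred: 14+10-5=19
Step 2: prey: 38+11-14=35; pred: 19+14-7=26
Step 3: prey: 35+10-18=27; pred: 26+18-10=34
Step 4: prey: 27+8-18=17; pred: 34+18-13=39
Step 5: prey: 17+5-13=9; pred: 39+13-15=37
Step 6: prey: 9+2-6=5; pred: 37+6-14=29
Step 7: prey: 5+1-2=4; pred: 29+2-11=20
Step 8: prey: 4+1-1=4; pred: 20+1-8=13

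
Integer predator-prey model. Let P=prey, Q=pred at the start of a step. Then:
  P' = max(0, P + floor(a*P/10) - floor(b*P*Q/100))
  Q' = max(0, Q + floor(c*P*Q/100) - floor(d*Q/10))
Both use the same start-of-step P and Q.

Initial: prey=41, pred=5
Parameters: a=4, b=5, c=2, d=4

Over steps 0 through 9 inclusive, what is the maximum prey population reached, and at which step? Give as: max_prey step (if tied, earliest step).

Step 1: prey: 41+16-10=47; pred: 5+4-2=7
Step 2: prey: 47+18-16=49; pred: 7+6-2=11
Step 3: prey: 49+19-26=42; pred: 11+10-4=17
Step 4: prey: 42+16-35=23; pred: 17+14-6=25
Step 5: prey: 23+9-28=4; pred: 25+11-10=26
Step 6: prey: 4+1-5=0; pred: 26+2-10=18
Step 7: prey: 0+0-0=0; pred: 18+0-7=11
Step 8: prey: 0+0-0=0; pred: 11+0-4=7
Step 9: prey: 0+0-0=0; pred: 7+0-2=5
Max prey = 49 at step 2

Answer: 49 2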